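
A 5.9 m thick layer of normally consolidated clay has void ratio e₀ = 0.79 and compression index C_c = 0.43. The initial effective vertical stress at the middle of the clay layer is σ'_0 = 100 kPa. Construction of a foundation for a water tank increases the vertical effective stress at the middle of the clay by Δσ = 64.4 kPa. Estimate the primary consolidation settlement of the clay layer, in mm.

Final effective stress: σ'_f = σ'_0 + Δσ = 100 + 64.4 = 164.4 kPa.
Normally consolidated clay, so the full stress increment lies on the virgin compression line:
S_c = C_c·H/(1+e₀)·log₁₀(σ'_f/σ'_0) = 0.43×5.9/(1+0.79)×log₁₀(164.4/100)
    = 1.4173 × 0.2159 = 0.306 m

S_c ≈ 306 mm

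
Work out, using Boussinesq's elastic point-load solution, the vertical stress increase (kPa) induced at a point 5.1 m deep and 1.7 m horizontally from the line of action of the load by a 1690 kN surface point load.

Boussinesq vertical stress below a point load on an elastic half-space:
Δσ_z = 3P/(2πz²) · [1 + (r/z)²]^(−5/2)
r/z = 1.7/5.1 = 0.33333; [1+(r/z)²]^(−5/2) = 0.76843.
Δσ_z = 3×1690/(2π×5.1²) × 0.76843 = 31.023 × 0.76843 = 23.84 kPa

Δσ_z ≈ 23.8 kPa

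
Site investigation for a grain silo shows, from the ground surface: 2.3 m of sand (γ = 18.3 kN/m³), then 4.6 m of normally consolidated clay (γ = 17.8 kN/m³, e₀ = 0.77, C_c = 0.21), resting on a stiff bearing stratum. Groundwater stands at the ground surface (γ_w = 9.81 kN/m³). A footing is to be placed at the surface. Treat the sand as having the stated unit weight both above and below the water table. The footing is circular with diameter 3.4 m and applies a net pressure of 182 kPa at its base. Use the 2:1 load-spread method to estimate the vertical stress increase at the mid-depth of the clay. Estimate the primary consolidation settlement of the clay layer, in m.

Mid-depth of clay below the ground surface: z = 2.3 + 4.6/2 = 4.6 m.
Total vertical stress at mid-clay: σ_v = 18.3×2.3 + 17.8×2.3 = 83.03 kPa.
Pore pressure: u = 9.81×(4.6 − 0) = 45.126 kPa.
Initial effective stress: σ'_0 = σ_v − u = 83.03 − 45.126 = 37.904 kPa.
Stress increase at mid-clay by the 2:1 spreading method:
Δσ ≈ qD²/(D+z)² = 182×3.4²/(3.4+4.6)² = 32.874 kPa
Final effective stress: σ'_f = σ'_0 + Δσ = 37.904 + 32.874 = 70.778 kPa.
Normally consolidated clay, so the full stress increment lies on the virgin compression line:
S_c = C_c·H/(1+e₀)·log₁₀(σ'_f/σ'_0) = 0.21×4.6/(1+0.77)×log₁₀(70.778/37.904)
    = 0.54576 × 0.27121 = 0.148 m

S_c ≈ 0.148 m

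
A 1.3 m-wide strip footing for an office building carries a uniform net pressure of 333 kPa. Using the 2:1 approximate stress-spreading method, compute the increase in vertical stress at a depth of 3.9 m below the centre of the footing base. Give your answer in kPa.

By the 2:1 method the load spreads at 1 horizontal : 2 vertical, so at depth z the loaded area has grown by z in each plan dimension:
Δσ = qB/(B+z) = 333×1.3/(1.3+3.9) = 83.25 kPa

Δσ_z ≈ 83.2 kPa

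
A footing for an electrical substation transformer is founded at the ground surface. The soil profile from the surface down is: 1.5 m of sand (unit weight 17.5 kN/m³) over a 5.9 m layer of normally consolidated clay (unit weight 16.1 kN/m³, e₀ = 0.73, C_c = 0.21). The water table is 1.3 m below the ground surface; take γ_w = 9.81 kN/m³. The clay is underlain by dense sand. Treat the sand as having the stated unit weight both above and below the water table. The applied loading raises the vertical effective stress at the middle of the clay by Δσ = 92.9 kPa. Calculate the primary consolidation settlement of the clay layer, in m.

Mid-depth of clay below the ground surface: z = 1.5 + 5.9/2 = 4.45 m.
Total vertical stress at mid-clay: σ_v = 17.5×1.5 + 16.1×2.95 = 73.745 kPa.
Pore pressure: u = 9.81×(4.45 − 1.3) = 30.902 kPa.
Initial effective stress: σ'_0 = σ_v − u = 73.745 − 30.902 = 42.843 kPa.
Final effective stress: σ'_f = σ'_0 + Δσ = 42.843 + 92.9 = 135.74 kPa.
Normally consolidated clay, so the full stress increment lies on the virgin compression line:
S_c = C_c·H/(1+e₀)·log₁₀(σ'_f/σ'_0) = 0.21×5.9/(1+0.73)×log₁₀(135.74/42.843)
    = 0.71618 × 0.50083 = 0.3587 m

S_c ≈ 0.359 m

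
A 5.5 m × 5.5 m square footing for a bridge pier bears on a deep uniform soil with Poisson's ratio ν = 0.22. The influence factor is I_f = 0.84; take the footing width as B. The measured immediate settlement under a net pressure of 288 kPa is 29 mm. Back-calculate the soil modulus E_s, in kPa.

E_s ≈ 43700 kPa

S_e = q·B·(1−ν²)/E_s · I_f  ⇒  E_s = q·B·(1−ν²)·I_f / S_e.
E_s = 288 × 5.5 × 0.9516 × 0.84 / 0.029 = 43660 kPa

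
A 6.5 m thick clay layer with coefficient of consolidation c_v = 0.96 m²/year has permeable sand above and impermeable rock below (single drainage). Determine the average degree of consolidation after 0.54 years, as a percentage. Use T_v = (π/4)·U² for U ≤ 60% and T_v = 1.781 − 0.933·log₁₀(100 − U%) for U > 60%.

U ≈ 12.5 %

Drainage path length: H_d = H = 6.5 m (single drainage).
T_v = c_v·t/H_d² = 0.96×0.54/6.5² = 0.01227.
T_v = 0.01227 corresponds to the U ≤ 60% branch:
U = √(4T_v/π) = 0.125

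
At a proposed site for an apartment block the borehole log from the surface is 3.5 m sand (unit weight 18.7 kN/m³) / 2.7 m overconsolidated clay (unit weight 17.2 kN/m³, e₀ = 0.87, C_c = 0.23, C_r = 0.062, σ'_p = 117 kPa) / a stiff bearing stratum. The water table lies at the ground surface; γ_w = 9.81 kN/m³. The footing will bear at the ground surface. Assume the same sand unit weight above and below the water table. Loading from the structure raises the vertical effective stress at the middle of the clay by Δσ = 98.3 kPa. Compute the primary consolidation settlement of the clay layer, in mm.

Mid-depth of clay below the ground surface: z = 3.5 + 2.7/2 = 4.85 m.
Total vertical stress at mid-clay: σ_v = 18.7×3.5 + 17.2×1.35 = 88.67 kPa.
Pore pressure: u = 9.81×(4.85 − 0) = 47.578 kPa.
Initial effective stress: σ'_0 = σ_v − u = 88.67 − 47.578 = 41.092 kPa.
Final effective stress: σ'_f = 41.092 + 98.3 = 139.39 kPa.
σ'_f = 139.39 > σ'_p = 117 kPa, so the stress path crosses the preconsolidation pressure — recompression up to σ'_p, then virgin compression beyond:
S_c = H/(1+e₀)·[C_r·log₁₀(σ'_p/σ'_0) + C_c·log₁₀(σ'_f/σ'_p)]
    = 2.7/1.87 × [0.062×log₁₀(117/41.092) + 0.23×log₁₀(139.39/117)]
    = 1.4439 × [0.028175 + 0.017491] = 0.06594 m

S_c ≈ 65.9 mm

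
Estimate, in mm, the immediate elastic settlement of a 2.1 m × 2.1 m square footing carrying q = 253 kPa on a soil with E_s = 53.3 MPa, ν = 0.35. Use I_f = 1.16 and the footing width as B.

Immediate (elastic) settlement: S_e = q·B·(1−ν²)/E_s · I_f.
E_s = 53.3 MPa = 53300 kPa.
S_e = 253 × 2.1 × (1 − 0.35²) / 53300 × 1.16
    = 253 × 2.1 × 0.8775 / 53300 × 1.16
    = 0.01015 m = 10.15 mm

S_e ≈ 10.1 mm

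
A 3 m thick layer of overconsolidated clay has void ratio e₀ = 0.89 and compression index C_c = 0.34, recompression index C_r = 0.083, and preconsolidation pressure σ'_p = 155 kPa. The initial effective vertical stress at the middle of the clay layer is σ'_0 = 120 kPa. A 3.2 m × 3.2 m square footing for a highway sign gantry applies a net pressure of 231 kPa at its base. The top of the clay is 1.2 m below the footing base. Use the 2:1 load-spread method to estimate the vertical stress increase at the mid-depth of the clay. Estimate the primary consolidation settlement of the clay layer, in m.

S_c ≈ 0.0598 m

Mid-depth of clay below the footing base: z = 1.2 + 3/2 = 2.7 m.
Stress increase at mid-clay by the 2:1 spreading method:
Δσ = qBL/((B+z)(L+z)) = 231×3.2×3.2/((3.2+2.7)(3.2+2.7)) = 67.953 kPa
Final effective stress: σ'_f = 120 + 67.953 = 187.95 kPa.
σ'_f = 187.95 > σ'_p = 155 kPa, so the stress path crosses the preconsolidation pressure — recompression up to σ'_p, then virgin compression beyond:
S_c = H/(1+e₀)·[C_r·log₁₀(σ'_p/σ'_0) + C_c·log₁₀(σ'_f/σ'_p)]
    = 3/1.89 × [0.083×log₁₀(155/120) + 0.34×log₁₀(187.95/155)]
    = 1.5873 × [0.0092255 + 0.028462] = 0.05982 m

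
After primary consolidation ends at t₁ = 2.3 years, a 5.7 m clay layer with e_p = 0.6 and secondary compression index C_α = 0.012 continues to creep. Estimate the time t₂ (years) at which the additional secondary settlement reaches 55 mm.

t₂ ≈ 44.5 years

S_s = C_α·H/(1+e_p)·log₁₀(t₂/t₁) ⇒ log₁₀(t₂/t₁) = S_s·(1+e_p)/(C_α·H).
log₁₀(t₂/t₁) = 0.055 × (1+0.6) / (0.012×5.7) = 1.287
t₂ = t₁ × 10^1.287 = 2.3 × 19.34 = 44.49 years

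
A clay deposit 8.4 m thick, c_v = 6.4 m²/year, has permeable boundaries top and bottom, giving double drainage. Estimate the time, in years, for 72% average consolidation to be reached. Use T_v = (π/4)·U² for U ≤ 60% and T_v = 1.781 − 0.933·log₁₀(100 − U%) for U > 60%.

t ≈ 1.19 years

Drainage path length: H_d = H/2 = 4.2 m (double drainage).
U > 60%: T_v = 1.781 − 0.933·log₁₀(100 − 72) = 0.4308.
t = T_v·H_d²/c_v = 0.4308×4.2²/6.4 = 1.187 years.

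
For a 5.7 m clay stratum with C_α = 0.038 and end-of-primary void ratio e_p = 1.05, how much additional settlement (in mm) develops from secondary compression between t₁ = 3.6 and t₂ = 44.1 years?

Secondary compression: S_s = C_α·H/(1+e_p)·log₁₀(t₂/t₁)
S_s = 0.038×5.7/(1+1.05)×log₁₀(44.1/3.6)
    = 0.1057 × 1.088 = 0.115 m

S_s ≈ 115 mm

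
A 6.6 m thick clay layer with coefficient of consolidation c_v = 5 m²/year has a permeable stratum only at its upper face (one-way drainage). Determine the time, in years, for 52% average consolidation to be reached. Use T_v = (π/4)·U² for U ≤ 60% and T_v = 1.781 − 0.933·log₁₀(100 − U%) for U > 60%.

Drainage path length: H_d = H = 6.6 m (single drainage).
U ≤ 60%: T_v = (π/4)·U² = (π/4)×0.52² = 0.21237.
t = T_v·H_d²/c_v = 0.21237×6.6²/5 = 1.85 years.

t ≈ 1.85 years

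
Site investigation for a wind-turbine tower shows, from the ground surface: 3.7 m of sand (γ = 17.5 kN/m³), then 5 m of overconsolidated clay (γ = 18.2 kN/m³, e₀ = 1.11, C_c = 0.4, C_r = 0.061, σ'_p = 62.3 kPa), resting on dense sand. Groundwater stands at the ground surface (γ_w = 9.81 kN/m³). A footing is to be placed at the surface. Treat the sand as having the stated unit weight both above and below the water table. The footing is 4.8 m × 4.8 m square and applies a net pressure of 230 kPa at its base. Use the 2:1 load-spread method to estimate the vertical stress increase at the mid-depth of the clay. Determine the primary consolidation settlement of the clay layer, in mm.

Mid-depth of clay below the ground surface: z = 3.7 + 5/2 = 6.2 m.
Total vertical stress at mid-clay: σ_v = 17.5×3.7 + 18.2×2.5 = 110.25 kPa.
Pore pressure: u = 9.81×(6.2 − 0) = 60.822 kPa.
Initial effective stress: σ'_0 = σ_v − u = 110.25 − 60.822 = 49.428 kPa.
Stress increase at mid-clay by the 2:1 spreading method:
Δσ = qBL/((B+z)(L+z)) = 230×4.8×4.8/((4.8+6.2)(4.8+6.2)) = 43.795 kPa
Final effective stress: σ'_f = 49.428 + 43.795 = 93.223 kPa.
σ'_f = 93.223 > σ'_p = 62.3 kPa, so the stress path crosses the preconsolidation pressure — recompression up to σ'_p, then virgin compression beyond:
S_c = H/(1+e₀)·[C_r·log₁₀(σ'_p/σ'_0) + C_c·log₁₀(σ'_f/σ'_p)]
    = 5/2.11 × [0.061×log₁₀(62.3/49.428) + 0.4×log₁₀(93.223/62.3)]
    = 2.3697 × [0.0061314 + 0.070014] = 0.1804 m

S_c ≈ 180 mm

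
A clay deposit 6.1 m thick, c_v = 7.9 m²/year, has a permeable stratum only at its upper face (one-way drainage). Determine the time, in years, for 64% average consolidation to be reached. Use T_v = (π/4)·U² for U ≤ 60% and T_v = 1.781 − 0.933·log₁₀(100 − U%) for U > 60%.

Drainage path length: H_d = H = 6.1 m (single drainage).
U > 60%: T_v = 1.781 − 0.933·log₁₀(100 − 64) = 0.32897.
t = T_v·H_d²/c_v = 0.32897×6.1²/7.9 = 1.549 years.

t ≈ 1.55 years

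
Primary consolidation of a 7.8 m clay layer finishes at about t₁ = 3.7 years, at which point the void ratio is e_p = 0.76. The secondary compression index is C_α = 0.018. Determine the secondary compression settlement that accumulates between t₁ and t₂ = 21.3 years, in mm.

S_s ≈ 60.6 mm

Secondary compression: S_s = C_α·H/(1+e_p)·log₁₀(t₂/t₁)
S_s = 0.018×7.8/(1+0.76)×log₁₀(21.3/3.7)
    = 0.07977 × 0.7602 = 0.06064 m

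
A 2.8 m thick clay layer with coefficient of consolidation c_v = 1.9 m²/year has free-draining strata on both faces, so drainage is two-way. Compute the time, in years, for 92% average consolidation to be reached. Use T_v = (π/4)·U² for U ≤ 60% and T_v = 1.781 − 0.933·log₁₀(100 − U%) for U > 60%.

Drainage path length: H_d = H/2 = 1.4 m (double drainage).
U > 60%: T_v = 1.781 − 0.933·log₁₀(100 − 92) = 0.93842.
t = T_v·H_d²/c_v = 0.93842×1.4²/1.9 = 0.9681 years.

t ≈ 0.968 years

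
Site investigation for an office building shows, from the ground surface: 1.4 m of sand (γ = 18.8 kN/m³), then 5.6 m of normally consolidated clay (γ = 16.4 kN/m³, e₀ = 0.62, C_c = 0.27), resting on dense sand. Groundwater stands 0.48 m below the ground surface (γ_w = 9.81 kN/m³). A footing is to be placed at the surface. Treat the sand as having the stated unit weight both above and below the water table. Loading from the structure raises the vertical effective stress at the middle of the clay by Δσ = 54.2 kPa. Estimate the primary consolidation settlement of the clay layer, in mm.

S_c ≈ 374 mm

Mid-depth of clay below the ground surface: z = 1.4 + 5.6/2 = 4.2 m.
Total vertical stress at mid-clay: σ_v = 18.8×1.4 + 16.4×2.8 = 72.24 kPa.
Pore pressure: u = 9.81×(4.2 − 0.48) = 36.493 kPa.
Initial effective stress: σ'_0 = σ_v − u = 72.24 − 36.493 = 35.747 kPa.
Final effective stress: σ'_f = σ'_0 + Δσ = 35.747 + 54.2 = 89.947 kPa.
Normally consolidated clay, so the full stress increment lies on the virgin compression line:
S_c = C_c·H/(1+e₀)·log₁₀(σ'_f/σ'_0) = 0.27×5.6/(1+0.62)×log₁₀(89.947/35.747)
    = 0.93333 × 0.40075 = 0.374 m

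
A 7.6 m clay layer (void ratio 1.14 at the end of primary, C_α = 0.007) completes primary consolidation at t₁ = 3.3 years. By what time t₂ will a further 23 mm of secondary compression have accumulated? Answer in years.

S_s = C_α·H/(1+e_p)·log₁₀(t₂/t₁) ⇒ log₁₀(t₂/t₁) = S_s·(1+e_p)/(C_α·H).
log₁₀(t₂/t₁) = 0.023 × (1+1.14) / (0.007×7.6) = 0.9252
t₂ = t₁ × 10^0.9252 = 3.3 × 8.418 = 27.78 years

t₂ ≈ 27.8 years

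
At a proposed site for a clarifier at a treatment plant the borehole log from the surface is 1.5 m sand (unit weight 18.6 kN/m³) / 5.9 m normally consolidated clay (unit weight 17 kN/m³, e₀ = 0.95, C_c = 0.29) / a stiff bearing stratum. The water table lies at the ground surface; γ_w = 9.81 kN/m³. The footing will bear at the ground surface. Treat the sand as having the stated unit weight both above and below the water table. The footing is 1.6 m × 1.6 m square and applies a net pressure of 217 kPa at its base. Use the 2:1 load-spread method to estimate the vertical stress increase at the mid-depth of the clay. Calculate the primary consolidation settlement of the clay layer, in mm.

S_c ≈ 139 mm

Mid-depth of clay below the ground surface: z = 1.5 + 5.9/2 = 4.45 m.
Total vertical stress at mid-clay: σ_v = 18.6×1.5 + 17×2.95 = 78.05 kPa.
Pore pressure: u = 9.81×(4.45 − 0) = 43.655 kPa.
Initial effective stress: σ'_0 = σ_v − u = 78.05 − 43.655 = 34.395 kPa.
Stress increase at mid-clay by the 2:1 spreading method:
Δσ = qBL/((B+z)(L+z)) = 217×1.6×1.6/((1.6+4.45)(1.6+4.45)) = 15.177 kPa
Final effective stress: σ'_f = σ'_0 + Δσ = 34.395 + 15.177 = 49.572 kPa.
Normally consolidated clay, so the full stress increment lies on the virgin compression line:
S_c = C_c·H/(1+e₀)·log₁₀(σ'_f/σ'_0) = 0.29×5.9/(1+0.95)×log₁₀(49.572/34.395)
    = 0.87744 × 0.15874 = 0.1393 m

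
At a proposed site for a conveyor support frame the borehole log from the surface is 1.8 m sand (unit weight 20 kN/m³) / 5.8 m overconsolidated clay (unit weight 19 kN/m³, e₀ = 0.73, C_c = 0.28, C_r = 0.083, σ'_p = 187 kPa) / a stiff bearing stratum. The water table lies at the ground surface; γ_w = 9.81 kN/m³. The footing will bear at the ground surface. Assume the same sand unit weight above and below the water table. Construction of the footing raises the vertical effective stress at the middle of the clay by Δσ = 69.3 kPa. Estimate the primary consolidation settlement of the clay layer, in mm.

Mid-depth of clay below the ground surface: z = 1.8 + 5.8/2 = 4.7 m.
Total vertical stress at mid-clay: σ_v = 20×1.8 + 19×2.9 = 91.1 kPa.
Pore pressure: u = 9.81×(4.7 − 0) = 46.107 kPa.
Initial effective stress: σ'_0 = σ_v − u = 91.1 − 46.107 = 44.993 kPa.
Final effective stress: σ'_f = 44.993 + 69.3 = 114.29 kPa.
σ'_f = 114.29 ≤ σ'_p = 187 kPa, so the clay remains overconsolidated and only the recompression index applies:
S_c = C_r·H/(1+e₀)·log₁₀(σ'_f/σ'_0) = 0.083×5.8/1.73×log₁₀(114.29/44.993)
    = 0.27827 × 0.40486 = 0.1127 m

S_c ≈ 113 mm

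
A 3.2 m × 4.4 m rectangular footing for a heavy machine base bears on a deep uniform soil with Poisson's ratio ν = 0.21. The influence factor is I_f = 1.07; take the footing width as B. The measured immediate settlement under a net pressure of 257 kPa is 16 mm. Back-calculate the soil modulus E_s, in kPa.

S_e = q·B·(1−ν²)/E_s · I_f  ⇒  E_s = q·B·(1−ν²)·I_f / S_e.
E_s = 257 × 3.2 × 0.9559 × 1.07 / 0.016 = 52570 kPa

E_s ≈ 52600 kPa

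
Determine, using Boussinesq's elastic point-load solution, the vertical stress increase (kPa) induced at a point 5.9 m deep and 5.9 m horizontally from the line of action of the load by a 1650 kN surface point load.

Boussinesq vertical stress below a point load on an elastic half-space:
Δσ_z = 3P/(2πz²) · [1 + (r/z)²]^(−5/2)
r/z = 5.9/5.9 = 1; [1+(r/z)²]^(−5/2) = 0.17678.
Δσ_z = 3×1650/(2π×5.9²) × 0.17678 = 22.632 × 0.17678 = 4.001 kPa

Δσ_z ≈ 4 kPa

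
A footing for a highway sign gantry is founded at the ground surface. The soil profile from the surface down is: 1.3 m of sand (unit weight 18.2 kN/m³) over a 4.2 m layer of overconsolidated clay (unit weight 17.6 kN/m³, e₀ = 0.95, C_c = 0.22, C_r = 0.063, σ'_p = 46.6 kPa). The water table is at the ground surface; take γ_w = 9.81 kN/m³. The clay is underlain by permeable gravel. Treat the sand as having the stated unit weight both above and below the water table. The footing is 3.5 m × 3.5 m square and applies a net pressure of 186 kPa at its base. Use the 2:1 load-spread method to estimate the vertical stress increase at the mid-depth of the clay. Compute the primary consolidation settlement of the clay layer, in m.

Mid-depth of clay below the ground surface: z = 1.3 + 4.2/2 = 3.4 m.
Total vertical stress at mid-clay: σ_v = 18.2×1.3 + 17.6×2.1 = 60.62 kPa.
Pore pressure: u = 9.81×(3.4 − 0) = 33.354 kPa.
Initial effective stress: σ'_0 = σ_v − u = 60.62 − 33.354 = 27.266 kPa.
Stress increase at mid-clay by the 2:1 spreading method:
Δσ = qBL/((B+z)(L+z)) = 186×3.5×3.5/((3.5+3.4)(3.5+3.4)) = 47.858 kPa
Final effective stress: σ'_f = 27.266 + 47.858 = 75.124 kPa.
σ'_f = 75.124 > σ'_p = 46.6 kPa, so the stress path crosses the preconsolidation pressure — recompression up to σ'_p, then virgin compression beyond:
S_c = H/(1+e₀)·[C_r·log₁₀(σ'_p/σ'_0) + C_c·log₁₀(σ'_f/σ'_p)]
    = 4.2/1.95 × [0.063×log₁₀(46.6/27.266) + 0.22×log₁₀(75.124/46.6)]
    = 2.1538 × [0.014664 + 0.045626] = 0.1299 m

S_c ≈ 0.13 m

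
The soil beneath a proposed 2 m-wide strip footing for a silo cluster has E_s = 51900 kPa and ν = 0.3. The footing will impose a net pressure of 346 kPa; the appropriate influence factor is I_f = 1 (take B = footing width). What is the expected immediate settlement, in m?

S_e ≈ 0.0121 m

Immediate (elastic) settlement: S_e = q·B·(1−ν²)/E_s · I_f.
S_e = 346 × 2 × (1 − 0.3²) / 51900 × 1
    = 346 × 2 × 0.91 / 51900 × 1
    = 0.01213 m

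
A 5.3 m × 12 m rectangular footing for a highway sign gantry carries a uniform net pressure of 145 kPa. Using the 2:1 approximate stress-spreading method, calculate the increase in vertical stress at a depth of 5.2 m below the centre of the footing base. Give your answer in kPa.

By the 2:1 method the load spreads at 1 horizontal : 2 vertical, so at depth z the loaded area has grown by z in each plan dimension:
Δσ = qBL/((B+z)(L+z)) = 145×5.3×12/((5.3+5.2)(12+5.2)) = 51.063 kPa

Δσ_z ≈ 51.1 kPa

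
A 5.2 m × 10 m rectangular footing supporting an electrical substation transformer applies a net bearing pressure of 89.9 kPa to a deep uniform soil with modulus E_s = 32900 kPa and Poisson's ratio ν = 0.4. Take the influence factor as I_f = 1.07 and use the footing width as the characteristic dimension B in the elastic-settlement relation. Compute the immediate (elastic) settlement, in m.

Immediate (elastic) settlement: S_e = q·B·(1−ν²)/E_s · I_f.
S_e = 89.9 × 5.2 × (1 − 0.4²) / 32900 × 1.07
    = 89.9 × 5.2 × 0.84 / 32900 × 1.07
    = 0.01277 m

S_e ≈ 0.0128 m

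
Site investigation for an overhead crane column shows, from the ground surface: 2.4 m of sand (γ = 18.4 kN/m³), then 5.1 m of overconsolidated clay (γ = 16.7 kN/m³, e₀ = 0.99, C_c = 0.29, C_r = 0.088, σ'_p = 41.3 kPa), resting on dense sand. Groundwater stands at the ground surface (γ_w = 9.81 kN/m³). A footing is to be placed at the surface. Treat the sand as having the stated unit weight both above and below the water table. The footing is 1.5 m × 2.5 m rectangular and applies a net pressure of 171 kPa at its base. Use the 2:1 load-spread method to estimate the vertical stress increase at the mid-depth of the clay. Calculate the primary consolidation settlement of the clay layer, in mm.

S_c ≈ 79.1 mm

Mid-depth of clay below the ground surface: z = 2.4 + 5.1/2 = 4.95 m.
Total vertical stress at mid-clay: σ_v = 18.4×2.4 + 16.7×2.55 = 86.745 kPa.
Pore pressure: u = 9.81×(4.95 − 0) = 48.56 kPa.
Initial effective stress: σ'_0 = σ_v − u = 86.745 − 48.56 = 38.185 kPa.
Stress increase at mid-clay by the 2:1 spreading method:
Δσ = qBL/((B+z)(L+z)) = 171×1.5×2.5/((1.5+4.95)(2.5+4.95)) = 13.345 kPa
Final effective stress: σ'_f = 38.185 + 13.345 = 51.53 kPa.
σ'_f = 51.53 > σ'_p = 41.3 kPa, so the stress path crosses the preconsolidation pressure — recompression up to σ'_p, then virgin compression beyond:
S_c = H/(1+e₀)·[C_r·log₁₀(σ'_p/σ'_0) + C_c·log₁₀(σ'_f/σ'_p)]
    = 5.1/1.99 × [0.088×log₁₀(41.3/38.185) + 0.29×log₁₀(51.53/41.3)]
    = 2.5628 × [0.002997 + 0.027872] = 0.07911 m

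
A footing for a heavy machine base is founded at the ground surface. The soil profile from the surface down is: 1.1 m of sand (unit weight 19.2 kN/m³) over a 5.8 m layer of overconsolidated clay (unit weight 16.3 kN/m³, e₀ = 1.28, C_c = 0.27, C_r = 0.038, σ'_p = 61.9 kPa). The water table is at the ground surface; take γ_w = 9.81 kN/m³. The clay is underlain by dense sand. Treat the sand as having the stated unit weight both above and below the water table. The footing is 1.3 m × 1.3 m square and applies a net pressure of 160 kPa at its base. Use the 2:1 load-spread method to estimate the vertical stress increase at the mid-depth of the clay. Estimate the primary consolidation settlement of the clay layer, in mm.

Mid-depth of clay below the ground surface: z = 1.1 + 5.8/2 = 4 m.
Total vertical stress at mid-clay: σ_v = 19.2×1.1 + 16.3×2.9 = 68.39 kPa.
Pore pressure: u = 9.81×(4 − 0) = 39.24 kPa.
Initial effective stress: σ'_0 = σ_v − u = 68.39 − 39.24 = 29.15 kPa.
Stress increase at mid-clay by the 2:1 spreading method:
Δσ = qBL/((B+z)(L+z)) = 160×1.3×1.3/((1.3+4)(1.3+4)) = 9.6262 kPa
Final effective stress: σ'_f = 29.15 + 9.6262 = 38.776 kPa.
σ'_f = 38.776 ≤ σ'_p = 61.9 kPa, so the clay remains overconsolidated and only the recompression index applies:
S_c = C_r·H/(1+e₀)·log₁₀(σ'_f/σ'_0) = 0.038×5.8/2.28×log₁₀(38.776/29.15)
    = 0.096668 × 0.12392 = 0.01198 m

S_c ≈ 12 mm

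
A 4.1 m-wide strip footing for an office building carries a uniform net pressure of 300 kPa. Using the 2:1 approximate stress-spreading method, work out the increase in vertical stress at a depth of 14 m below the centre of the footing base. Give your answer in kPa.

By the 2:1 method the load spreads at 1 horizontal : 2 vertical, so at depth z the loaded area has grown by z in each plan dimension:
Δσ = qB/(B+z) = 300×4.1/(4.1+14) = 67.956 kPa

Δσ_z ≈ 68 kPa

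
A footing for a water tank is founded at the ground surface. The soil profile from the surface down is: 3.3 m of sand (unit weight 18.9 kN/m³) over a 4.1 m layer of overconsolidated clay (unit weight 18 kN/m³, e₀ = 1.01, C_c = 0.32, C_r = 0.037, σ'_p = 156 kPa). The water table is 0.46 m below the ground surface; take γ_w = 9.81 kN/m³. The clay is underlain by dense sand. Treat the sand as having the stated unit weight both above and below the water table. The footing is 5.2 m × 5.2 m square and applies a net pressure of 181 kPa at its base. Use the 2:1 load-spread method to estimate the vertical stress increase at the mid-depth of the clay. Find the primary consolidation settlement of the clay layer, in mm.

Mid-depth of clay below the ground surface: z = 3.3 + 4.1/2 = 5.35 m.
Total vertical stress at mid-clay: σ_v = 18.9×3.3 + 18×2.05 = 99.27 kPa.
Pore pressure: u = 9.81×(5.35 − 0.46) = 47.971 kPa.
Initial effective stress: σ'_0 = σ_v − u = 99.27 − 47.971 = 51.299 kPa.
Stress increase at mid-clay by the 2:1 spreading method:
Δσ = qBL/((B+z)(L+z)) = 181×5.2×5.2/((5.2+5.35)(5.2+5.35)) = 43.972 kPa
Final effective stress: σ'_f = 51.299 + 43.972 = 95.271 kPa.
σ'_f = 95.271 ≤ σ'_p = 156 kPa, so the clay remains overconsolidated and only the recompression index applies:
S_c = C_r·H/(1+e₀)·log₁₀(σ'_f/σ'_0) = 0.037×4.1/2.01×log₁₀(95.271/51.299)
    = 0.075473 × 0.26885 = 0.02029 m

S_c ≈ 20.3 mm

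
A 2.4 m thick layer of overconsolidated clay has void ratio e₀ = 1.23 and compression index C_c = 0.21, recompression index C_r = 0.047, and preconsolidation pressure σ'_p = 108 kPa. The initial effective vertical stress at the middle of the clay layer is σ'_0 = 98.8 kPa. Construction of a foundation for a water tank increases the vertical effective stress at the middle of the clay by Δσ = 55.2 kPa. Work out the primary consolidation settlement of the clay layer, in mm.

Final effective stress: σ'_f = 98.8 + 55.2 = 154 kPa.
σ'_f = 154 > σ'_p = 108 kPa, so the stress path crosses the preconsolidation pressure — recompression up to σ'_p, then virgin compression beyond:
S_c = H/(1+e₀)·[C_r·log₁₀(σ'_p/σ'_0) + C_c·log₁₀(σ'_f/σ'_p)]
    = 2.4/2.23 × [0.047×log₁₀(108/98.8) + 0.21×log₁₀(154/108)]
    = 1.0762 × [0.0018173 + 0.03236] = 0.03678 m

S_c ≈ 36.8 mm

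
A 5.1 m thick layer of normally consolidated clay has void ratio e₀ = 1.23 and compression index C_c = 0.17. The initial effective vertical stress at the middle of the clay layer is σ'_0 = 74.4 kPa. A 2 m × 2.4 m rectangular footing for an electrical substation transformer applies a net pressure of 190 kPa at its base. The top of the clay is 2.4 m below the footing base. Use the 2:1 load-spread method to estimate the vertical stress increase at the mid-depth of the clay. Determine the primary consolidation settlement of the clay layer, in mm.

S_c ≈ 36.3 mm

Mid-depth of clay below the footing base: z = 2.4 + 5.1/2 = 4.95 m.
Stress increase at mid-clay by the 2:1 spreading method:
Δσ = qBL/((B+z)(L+z)) = 190×2×2.4/((2+4.95)(2.4+4.95)) = 17.853 kPa
Final effective stress: σ'_f = σ'_0 + Δσ = 74.4 + 17.853 = 92.253 kPa.
Normally consolidated clay, so the full stress increment lies on the virgin compression line:
S_c = C_c·H/(1+e₀)·log₁₀(σ'_f/σ'_0) = 0.17×5.1/(1+1.23)×log₁₀(92.253/74.4)
    = 0.38879 × 0.093408 = 0.03632 m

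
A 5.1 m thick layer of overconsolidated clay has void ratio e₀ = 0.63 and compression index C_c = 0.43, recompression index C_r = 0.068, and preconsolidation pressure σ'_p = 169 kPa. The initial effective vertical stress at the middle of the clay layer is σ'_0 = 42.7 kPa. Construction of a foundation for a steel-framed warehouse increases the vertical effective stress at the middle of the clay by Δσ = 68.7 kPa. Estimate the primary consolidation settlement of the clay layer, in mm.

Final effective stress: σ'_f = 42.7 + 68.7 = 111.4 kPa.
σ'_f = 111.4 ≤ σ'_p = 169 kPa, so the clay remains overconsolidated and only the recompression index applies:
S_c = C_r·H/(1+e₀)·log₁₀(σ'_f/σ'_0) = 0.068×5.1/1.63×log₁₀(111.4/42.7)
    = 0.21276 × 0.41646 = 0.08861 m

S_c ≈ 88.6 mm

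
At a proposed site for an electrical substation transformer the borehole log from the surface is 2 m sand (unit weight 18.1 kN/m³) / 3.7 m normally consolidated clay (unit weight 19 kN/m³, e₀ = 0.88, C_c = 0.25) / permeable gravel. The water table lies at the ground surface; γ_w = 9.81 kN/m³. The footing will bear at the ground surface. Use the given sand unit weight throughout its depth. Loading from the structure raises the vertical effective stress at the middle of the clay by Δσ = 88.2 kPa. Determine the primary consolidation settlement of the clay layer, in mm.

S_c ≈ 275 mm

Mid-depth of clay below the ground surface: z = 2 + 3.7/2 = 3.85 m.
Total vertical stress at mid-clay: σ_v = 18.1×2 + 19×1.85 = 71.35 kPa.
Pore pressure: u = 9.81×(3.85 − 0) = 37.769 kPa.
Initial effective stress: σ'_0 = σ_v − u = 71.35 − 37.769 = 33.581 kPa.
Final effective stress: σ'_f = σ'_0 + Δσ = 33.581 + 88.2 = 121.78 kPa.
Normally consolidated clay, so the full stress increment lies on the virgin compression line:
S_c = C_c·H/(1+e₀)·log₁₀(σ'_f/σ'_0) = 0.25×3.7/(1+0.88)×log₁₀(121.78/33.581)
    = 0.49202 × 0.55948 = 0.2753 m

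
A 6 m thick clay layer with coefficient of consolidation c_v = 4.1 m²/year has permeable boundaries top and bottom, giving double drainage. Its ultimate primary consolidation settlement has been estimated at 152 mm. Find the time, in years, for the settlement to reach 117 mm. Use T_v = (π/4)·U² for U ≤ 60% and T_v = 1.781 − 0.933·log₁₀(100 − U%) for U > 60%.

t ≈ 1.12 years

Drainage path length: H_d = H/2 = 3 m (double drainage).
U = S(t)/S_ult = 117/152 = 0.7697.
U > 60%: T_v = 1.781 − 0.933·log₁₀(100 − 76.974) = 0.51004.
t = T_v·H_d²/c_v = 0.51004×3²/4.1 = 1.12 years.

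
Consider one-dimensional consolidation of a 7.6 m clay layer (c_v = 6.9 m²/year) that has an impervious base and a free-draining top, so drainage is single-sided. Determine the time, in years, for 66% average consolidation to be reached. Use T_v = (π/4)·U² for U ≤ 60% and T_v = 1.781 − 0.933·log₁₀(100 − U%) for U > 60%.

t ≈ 2.95 years

Drainage path length: H_d = H = 7.6 m (single drainage).
U > 60%: T_v = 1.781 − 0.933·log₁₀(100 − 66) = 0.35213.
t = T_v·H_d²/c_v = 0.35213×7.6²/6.9 = 2.948 years.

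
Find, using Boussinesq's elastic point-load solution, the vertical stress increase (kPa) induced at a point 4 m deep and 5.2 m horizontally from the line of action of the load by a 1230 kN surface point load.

Δσ_z ≈ 3.09 kPa

Boussinesq vertical stress below a point load on an elastic half-space:
Δσ_z = 3P/(2πz²) · [1 + (r/z)²]^(−5/2)
r/z = 5.2/4 = 1.3; [1+(r/z)²]^(−5/2) = 0.08426.
Δσ_z = 3×1230/(2π×4²) × 0.08426 = 36.705 × 0.08426 = 3.093 kPa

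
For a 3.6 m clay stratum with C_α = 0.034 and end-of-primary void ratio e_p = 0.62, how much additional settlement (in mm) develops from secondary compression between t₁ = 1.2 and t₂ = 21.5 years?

Secondary compression: S_s = C_α·H/(1+e_p)·log₁₀(t₂/t₁)
S_s = 0.034×3.6/(1+0.62)×log₁₀(21.5/1.2)
    = 0.07556 × 1.253 = 0.09469 m

S_s ≈ 94.7 mm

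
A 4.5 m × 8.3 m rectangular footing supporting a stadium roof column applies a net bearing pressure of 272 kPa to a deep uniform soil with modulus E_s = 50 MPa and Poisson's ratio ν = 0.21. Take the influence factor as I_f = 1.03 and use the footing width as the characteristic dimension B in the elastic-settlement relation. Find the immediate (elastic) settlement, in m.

S_e ≈ 0.0241 m

Immediate (elastic) settlement: S_e = q·B·(1−ν²)/E_s · I_f.
E_s = 50 MPa = 50000 kPa.
S_e = 272 × 4.5 × (1 − 0.21²) / 50000 × 1.03
    = 272 × 4.5 × 0.9559 / 50000 × 1.03
    = 0.0241 m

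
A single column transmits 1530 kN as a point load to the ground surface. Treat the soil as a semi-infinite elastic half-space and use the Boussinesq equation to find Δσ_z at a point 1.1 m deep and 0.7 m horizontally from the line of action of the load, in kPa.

Δσ_z ≈ 258 kPa

Boussinesq vertical stress below a point load on an elastic half-space:
Δσ_z = 3P/(2πz²) · [1 + (r/z)²]^(−5/2)
r/z = 0.7/1.1 = 0.63636; [1+(r/z)²]^(−5/2) = 0.42741.
Δσ_z = 3×1530/(2π×1.1²) × 0.42741 = 603.74 × 0.42741 = 258 kPa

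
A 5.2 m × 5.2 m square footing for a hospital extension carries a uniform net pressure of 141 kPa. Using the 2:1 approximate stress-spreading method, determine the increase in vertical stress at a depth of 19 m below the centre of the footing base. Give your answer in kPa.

By the 2:1 method the load spreads at 1 horizontal : 2 vertical, so at depth z the loaded area has grown by z in each plan dimension:
Δσ = qBL/((B+z)(L+z)) = 141×5.2×5.2/((5.2+19)(5.2+19)) = 6.5102 kPa

Δσ_z ≈ 6.51 kPa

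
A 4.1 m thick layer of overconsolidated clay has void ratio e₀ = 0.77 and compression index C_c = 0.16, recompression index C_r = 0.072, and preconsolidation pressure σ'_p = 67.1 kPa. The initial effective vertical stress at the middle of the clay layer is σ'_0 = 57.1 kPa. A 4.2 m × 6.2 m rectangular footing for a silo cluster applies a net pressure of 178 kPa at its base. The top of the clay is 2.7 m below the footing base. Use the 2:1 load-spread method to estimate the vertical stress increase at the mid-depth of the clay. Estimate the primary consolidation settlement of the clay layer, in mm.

S_c ≈ 82.8 mm

Mid-depth of clay below the footing base: z = 2.7 + 4.1/2 = 4.75 m.
Stress increase at mid-clay by the 2:1 spreading method:
Δσ = qBL/((B+z)(L+z)) = 178×4.2×6.2/((4.2+4.75)(6.2+4.75)) = 47.296 kPa
Final effective stress: σ'_f = 57.1 + 47.296 = 104.4 kPa.
σ'_f = 104.4 > σ'_p = 67.1 kPa, so the stress path crosses the preconsolidation pressure — recompression up to σ'_p, then virgin compression beyond:
S_c = H/(1+e₀)·[C_r·log₁₀(σ'_p/σ'_0) + C_c·log₁₀(σ'_f/σ'_p)]
    = 4.1/1.77 × [0.072×log₁₀(67.1/57.1) + 0.16×log₁₀(104.4/67.1)]
    = 2.3164 × [0.0050462 + 0.030716] = 0.08284 m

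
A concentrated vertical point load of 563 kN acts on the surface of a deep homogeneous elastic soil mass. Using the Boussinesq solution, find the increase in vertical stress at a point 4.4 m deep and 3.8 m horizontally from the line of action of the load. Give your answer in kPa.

Δσ_z ≈ 3.45 kPa

Boussinesq vertical stress below a point load on an elastic half-space:
Δσ_z = 3P/(2πz²) · [1 + (r/z)²]^(−5/2)
r/z = 3.8/4.4 = 0.86364; [1+(r/z)²]^(−5/2) = 0.2483.
Δσ_z = 3×563/(2π×4.4²) × 0.2483 = 13.885 × 0.2483 = 3.448 kPa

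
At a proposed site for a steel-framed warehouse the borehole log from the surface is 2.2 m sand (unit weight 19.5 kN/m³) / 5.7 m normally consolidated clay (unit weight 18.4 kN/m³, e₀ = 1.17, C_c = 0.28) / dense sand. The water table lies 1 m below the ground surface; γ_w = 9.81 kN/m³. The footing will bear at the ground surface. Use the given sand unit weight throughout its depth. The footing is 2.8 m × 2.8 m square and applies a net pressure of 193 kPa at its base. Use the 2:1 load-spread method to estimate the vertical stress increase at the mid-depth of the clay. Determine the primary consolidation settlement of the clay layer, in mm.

S_c ≈ 117 mm

Mid-depth of clay below the ground surface: z = 2.2 + 5.7/2 = 5.05 m.
Total vertical stress at mid-clay: σ_v = 19.5×2.2 + 18.4×2.85 = 95.34 kPa.
Pore pressure: u = 9.81×(5.05 − 1) = 39.73 kPa.
Initial effective stress: σ'_0 = σ_v − u = 95.34 − 39.73 = 55.61 kPa.
Stress increase at mid-clay by the 2:1 spreading method:
Δσ = qBL/((B+z)(L+z)) = 193×2.8×2.8/((2.8+5.05)(2.8+5.05)) = 24.555 kPa
Final effective stress: σ'_f = σ'_0 + Δσ = 55.61 + 24.555 = 80.165 kPa.
Normally consolidated clay, so the full stress increment lies on the virgin compression line:
S_c = C_c·H/(1+e₀)·log₁₀(σ'_f/σ'_0) = 0.28×5.7/(1+1.17)×log₁₀(80.165/55.61)
    = 0.73548 × 0.15883 = 0.1168 m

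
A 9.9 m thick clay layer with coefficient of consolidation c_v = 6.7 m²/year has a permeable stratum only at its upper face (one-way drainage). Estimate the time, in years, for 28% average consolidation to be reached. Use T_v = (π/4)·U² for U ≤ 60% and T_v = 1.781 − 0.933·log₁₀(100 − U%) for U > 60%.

t ≈ 0.901 years

Drainage path length: H_d = H = 9.9 m (single drainage).
U ≤ 60%: T_v = (π/4)·U² = (π/4)×0.28² = 0.061575.
t = T_v·H_d²/c_v = 0.061575×9.9²/6.7 = 0.9007 years.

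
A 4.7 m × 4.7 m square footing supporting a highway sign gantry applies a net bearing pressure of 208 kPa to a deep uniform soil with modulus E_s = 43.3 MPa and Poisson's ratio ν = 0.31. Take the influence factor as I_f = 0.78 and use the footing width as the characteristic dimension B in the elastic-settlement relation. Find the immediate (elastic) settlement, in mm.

Immediate (elastic) settlement: S_e = q·B·(1−ν²)/E_s · I_f.
E_s = 43.3 MPa = 43300 kPa.
S_e = 208 × 4.7 × (1 − 0.31²) / 43300 × 0.78
    = 208 × 4.7 × 0.9039 / 43300 × 0.78
    = 0.01592 m = 15.92 mm

S_e ≈ 15.9 mm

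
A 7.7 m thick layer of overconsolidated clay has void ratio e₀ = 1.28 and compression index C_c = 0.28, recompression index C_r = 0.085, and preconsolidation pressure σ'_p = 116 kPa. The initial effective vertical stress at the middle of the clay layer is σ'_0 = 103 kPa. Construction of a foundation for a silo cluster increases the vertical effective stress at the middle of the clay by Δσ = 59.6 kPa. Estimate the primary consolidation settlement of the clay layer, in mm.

S_c ≈ 154 mm

Final effective stress: σ'_f = 103 + 59.6 = 162.6 kPa.
σ'_f = 162.6 > σ'_p = 116 kPa, so the stress path crosses the preconsolidation pressure — recompression up to σ'_p, then virgin compression beyond:
S_c = H/(1+e₀)·[C_r·log₁₀(σ'_p/σ'_0) + C_c·log₁₀(σ'_f/σ'_p)]
    = 7.7/2.28 × [0.085×log₁₀(116/103) + 0.28×log₁₀(162.6/116)]
    = 3.3772 × [0.0043878 + 0.041066] = 0.1535 m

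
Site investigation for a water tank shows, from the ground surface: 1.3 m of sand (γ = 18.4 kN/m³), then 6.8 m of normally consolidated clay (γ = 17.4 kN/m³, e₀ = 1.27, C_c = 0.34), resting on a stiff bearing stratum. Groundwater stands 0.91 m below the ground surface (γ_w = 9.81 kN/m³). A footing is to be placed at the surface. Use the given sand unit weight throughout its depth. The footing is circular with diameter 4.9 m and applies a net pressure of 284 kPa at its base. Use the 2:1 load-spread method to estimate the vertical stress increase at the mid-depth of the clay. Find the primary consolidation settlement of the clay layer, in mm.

S_c ≈ 425 mm

Mid-depth of clay below the ground surface: z = 1.3 + 6.8/2 = 4.7 m.
Total vertical stress at mid-clay: σ_v = 18.4×1.3 + 17.4×3.4 = 83.08 kPa.
Pore pressure: u = 9.81×(4.7 − 0.91) = 37.18 kPa.
Initial effective stress: σ'_0 = σ_v − u = 83.08 − 37.18 = 45.9 kPa.
Stress increase at mid-clay by the 2:1 spreading method:
Δσ ≈ qD²/(D+z)² = 284×4.9²/(4.9+4.7)² = 73.989 kPa
Final effective stress: σ'_f = σ'_0 + Δσ = 45.9 + 73.989 = 119.89 kPa.
Normally consolidated clay, so the full stress increment lies on the virgin compression line:
S_c = C_c·H/(1+e₀)·log₁₀(σ'_f/σ'_0) = 0.34×6.8/(1+1.27)×log₁₀(119.89/45.9)
    = 1.0185 × 0.41697 = 0.4247 m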